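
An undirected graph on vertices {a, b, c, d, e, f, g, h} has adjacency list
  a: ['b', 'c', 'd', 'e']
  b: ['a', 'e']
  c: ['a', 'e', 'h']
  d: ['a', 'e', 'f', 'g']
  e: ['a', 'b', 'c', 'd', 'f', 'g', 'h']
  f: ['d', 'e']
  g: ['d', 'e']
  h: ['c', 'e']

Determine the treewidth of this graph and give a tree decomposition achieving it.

Treewidth 2.
Bags: B1 = {a, d, e}  B2 = {a, c, e}  B3 = {d, e, g}  B4 = {d, e, f}  B5 = {a, b, e}  B6 = {c, e, h}
Tree: B1–B2, B1–B3, B3–B4, B1–B5, B2–B6

Each bag holds 3 vertices, so the decomposition has width 2, which upper-bounds the treewidth. On the other hand G contains the 3-clique {d, e, g}. A clique must lie in a single bag of any decomposition, so no decomposition can have width below 2. Hence tw(G) = 2 exactly.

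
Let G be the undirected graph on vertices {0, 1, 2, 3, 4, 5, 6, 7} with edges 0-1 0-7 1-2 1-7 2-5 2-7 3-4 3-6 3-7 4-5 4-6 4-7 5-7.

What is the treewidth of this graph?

A width-2 tree decomposition is:
Bags: B1 = {0, 1, 7}  B2 = {1, 2, 7}  B3 = {2, 5, 7}  B4 = {4, 5, 7}  B5 = {3, 4, 7}  B6 = {3, 4, 6}
Tree: B1–B2, B2–B3, B3–B4, B4–B5, B5–B6
Each bag holds 3 vertices, so the decomposition has width 2, which upper-bounds the treewidth. On the other hand G contains the 3-clique {3, 4, 6}. A clique must lie in a single bag of any decomposition, so no decomposition can have width below 2. Combining the bounds, tw(G) = 2.

2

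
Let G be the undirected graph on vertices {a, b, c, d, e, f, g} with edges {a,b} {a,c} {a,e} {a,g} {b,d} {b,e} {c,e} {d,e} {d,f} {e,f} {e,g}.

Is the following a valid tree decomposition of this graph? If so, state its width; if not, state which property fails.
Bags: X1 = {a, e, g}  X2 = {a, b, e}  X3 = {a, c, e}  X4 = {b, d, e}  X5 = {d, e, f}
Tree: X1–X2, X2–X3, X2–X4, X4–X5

Vertex coverage: the bags together contain {a, b, c, d, e, f, g}, the full vertex set. Edge coverage: each edge of G has both endpoints in at least one bag. Running intersection: for every vertex, the bags containing it form a connected subtree. All three properties hold, so this is a valid tree decomposition of width max|bag| − 1 = 2, and hence tw(G) ≤ 2.

Yes; width 2.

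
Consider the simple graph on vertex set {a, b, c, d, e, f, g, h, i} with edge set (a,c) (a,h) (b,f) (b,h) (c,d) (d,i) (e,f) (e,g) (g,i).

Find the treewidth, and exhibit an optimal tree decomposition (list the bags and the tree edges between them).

Each bag holds 3 vertices, so the decomposition has width 2, which upper-bounds the treewidth. Since c–a–h–b–f–e–g–i–d–c is a cycle in G, G is not acyclic. Forests are exactly the graphs of treewidth ≤ 1, so tw(G) ≥ 2. The upper and lower bounds meet at 2, so that is the treewidth.

Treewidth 2.
One such decomposition:
Bags: B1 = {a, c, h}  B2 = {b, c, h}  B3 = {b, c, f}  B4 = {c, e, f}  B5 = {c, e, g}  B6 = {c, g, i}  B7 = {c, d, i}
Tree: B1–B2, B2–B3, B3–B4, B4–B5, B5–B6, B6–B7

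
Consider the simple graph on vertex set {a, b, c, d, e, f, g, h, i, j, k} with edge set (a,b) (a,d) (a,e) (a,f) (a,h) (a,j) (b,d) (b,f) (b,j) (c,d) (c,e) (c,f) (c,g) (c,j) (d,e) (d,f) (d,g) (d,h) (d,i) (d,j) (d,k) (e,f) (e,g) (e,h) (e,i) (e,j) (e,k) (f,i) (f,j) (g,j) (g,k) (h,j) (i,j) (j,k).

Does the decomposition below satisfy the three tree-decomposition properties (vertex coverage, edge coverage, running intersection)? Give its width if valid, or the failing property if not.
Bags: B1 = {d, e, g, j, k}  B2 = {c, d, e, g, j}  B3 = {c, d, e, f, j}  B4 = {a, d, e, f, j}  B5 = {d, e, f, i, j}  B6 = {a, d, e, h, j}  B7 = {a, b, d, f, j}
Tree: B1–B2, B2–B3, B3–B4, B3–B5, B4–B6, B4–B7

Yes; width 4.

Checking the three conditions: (i) the bags cover all of {a, b, c, d, e, f, g, h, i, j, k}; (ii) for each edge, some bag contains both endpoints; (iii) the bags containing any fixed vertex form a subtree. All hold, so the decomposition is valid with width 5 − 1 = 4.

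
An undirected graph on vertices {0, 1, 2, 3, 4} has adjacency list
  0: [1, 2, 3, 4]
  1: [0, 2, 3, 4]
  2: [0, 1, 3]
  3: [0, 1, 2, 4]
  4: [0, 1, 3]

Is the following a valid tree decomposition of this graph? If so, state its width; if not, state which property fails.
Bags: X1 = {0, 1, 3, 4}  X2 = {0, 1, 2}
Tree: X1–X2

A tree decomposition must satisfy three properties: every vertex lies in some bag; for every edge, both endpoints lie together in some bag; and for every vertex, the bags containing it form a connected subtree. Here edge (3,2) lies in no bag, so the decomposition is invalid.

No — edge (3,2) lies in no bag.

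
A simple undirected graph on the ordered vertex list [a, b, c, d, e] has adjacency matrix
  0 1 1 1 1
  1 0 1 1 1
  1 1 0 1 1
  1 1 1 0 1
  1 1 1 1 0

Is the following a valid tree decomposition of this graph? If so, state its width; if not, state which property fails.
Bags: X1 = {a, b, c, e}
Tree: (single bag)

A tree decomposition must satisfy three properties: every vertex lies in some bag; for every edge, both endpoints lie together in some bag; and for every vertex, the bags containing it form a connected subtree. Here vertex d appears in no bag, so the decomposition is invalid.

No — vertex d appears in no bag.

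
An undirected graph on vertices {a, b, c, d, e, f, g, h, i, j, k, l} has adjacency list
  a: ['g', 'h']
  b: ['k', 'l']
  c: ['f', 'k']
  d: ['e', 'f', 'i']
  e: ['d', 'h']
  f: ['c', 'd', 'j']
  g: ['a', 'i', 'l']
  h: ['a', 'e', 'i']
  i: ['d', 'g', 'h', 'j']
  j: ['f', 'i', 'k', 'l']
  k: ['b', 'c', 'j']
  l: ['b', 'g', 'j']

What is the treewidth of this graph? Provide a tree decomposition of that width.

The largest bag has 4 vertices, giving width 3; this decomposition certifies tw(G) ≤ 3. For the lower bound: the 4 vertex sets {b,c,k}, {f}, {j}, {d,g,i,l} are disjoint, each induces a connected subgraph, and every pair is joined by at least one edge of G. Contracting each set to a single vertex therefore yields K_{4} as a minor, and since treewidth is minor-monotone, tw(G) ≥ tw(K_{4}) = 3. Combining the bounds, tw(G) = 3.

Treewidth 3.
One such decomposition:
Bags: B1 = {b, c, f, k}  B2 = {b, f, j, k}  B3 = {b, f, j, l}  B4 = {d, f, j, l}  B5 = {d, i, j, l}  B6 = {d, g, i, l}  B7 = {d, e, g, i}  B8 = {e, g, h, i}  B9 = {a, e, g, h}
Tree: B1–B2, B2–B3, B3–B4, B4–B5, B5–B6, B6–B7, B7–B8, B8–B9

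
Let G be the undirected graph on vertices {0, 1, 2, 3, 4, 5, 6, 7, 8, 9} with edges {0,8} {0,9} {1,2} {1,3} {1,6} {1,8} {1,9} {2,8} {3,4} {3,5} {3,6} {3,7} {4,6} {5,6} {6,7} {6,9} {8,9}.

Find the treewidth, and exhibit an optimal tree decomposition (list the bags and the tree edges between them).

The largest bag has 3 vertices, giving width 2; this decomposition certifies tw(G) ≤ 2. Conversely, {0, 8, 9} is a clique of size 3, and the vertices of any clique must share a bag in every tree decomposition; so some bag has ≥ 3 vertices and tw(G) ≥ 2. Hence tw(G) = 2 exactly.

Treewidth 2.
One optimal decomposition is:
Bags: B1 = {1, 8, 9}  B2 = {1, 6, 9}  B3 = {1, 3, 6}  B4 = {3, 4, 6}  B5 = {1, 2, 8}  B6 = {3, 6, 7}  B7 = {0, 8, 9}  B8 = {3, 5, 6}
Tree: B1–B2, B2–B3, B3–B4, B1–B5, B3–B6, B1–B7, B3–B8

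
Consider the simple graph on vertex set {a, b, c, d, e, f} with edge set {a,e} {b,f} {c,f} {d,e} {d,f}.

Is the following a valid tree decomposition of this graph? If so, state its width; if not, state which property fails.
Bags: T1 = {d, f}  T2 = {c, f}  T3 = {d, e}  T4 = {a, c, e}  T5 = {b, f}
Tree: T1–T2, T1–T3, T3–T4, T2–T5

A tree decomposition must satisfy three properties: every vertex lies in some bag; for every edge, both endpoints lie together in some bag; and for every vertex, the bags containing it form a connected subtree. Here bags containing vertex c are not connected in the tree, so the decomposition is invalid.

No — bags containing vertex c are not connected in the tree.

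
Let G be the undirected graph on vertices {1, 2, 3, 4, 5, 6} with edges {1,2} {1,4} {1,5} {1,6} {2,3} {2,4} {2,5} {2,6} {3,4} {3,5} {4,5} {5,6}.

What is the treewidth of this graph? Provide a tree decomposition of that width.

Every bag has size at most 4, so the width is 4 − 1 = 3 and tw(G) ≤ 3. Conversely, {1, 2, 4, 5} is a clique of size 4, and the vertices of any clique must share a bag in every tree decomposition; so some bag has ≥ 4 vertices and tw(G) ≥ 3. Therefore the treewidth is 3.

Treewidth 3.
One optimal decomposition is:
Bags: B1 = {2, 3, 4, 5}  B2 = {1, 2, 4, 5}  B3 = {1, 2, 5, 6}
Tree: B1–B2, B2–B3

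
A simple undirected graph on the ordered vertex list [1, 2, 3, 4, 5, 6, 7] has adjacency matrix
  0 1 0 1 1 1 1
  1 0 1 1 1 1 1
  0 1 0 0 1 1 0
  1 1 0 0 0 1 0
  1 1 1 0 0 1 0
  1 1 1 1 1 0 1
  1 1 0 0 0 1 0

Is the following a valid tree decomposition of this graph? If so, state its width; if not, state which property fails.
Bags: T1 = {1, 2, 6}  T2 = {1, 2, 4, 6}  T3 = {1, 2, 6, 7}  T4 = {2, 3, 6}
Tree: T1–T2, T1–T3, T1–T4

No — vertex 5 appears in no bag.

A tree decomposition must satisfy three properties: every vertex lies in some bag; for every edge, both endpoints lie together in some bag; and for every vertex, the bags containing it form a connected subtree. Here vertex 5 appears in no bag, so the decomposition is invalid.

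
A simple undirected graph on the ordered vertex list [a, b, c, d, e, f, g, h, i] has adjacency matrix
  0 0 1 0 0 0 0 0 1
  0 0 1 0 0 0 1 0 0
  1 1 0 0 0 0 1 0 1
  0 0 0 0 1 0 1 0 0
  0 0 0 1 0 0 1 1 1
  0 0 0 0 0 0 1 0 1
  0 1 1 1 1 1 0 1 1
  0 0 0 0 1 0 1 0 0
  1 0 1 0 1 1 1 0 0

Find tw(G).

A width-2 tree decomposition is:
Bags: B1 = {e, g, i}  B2 = {d, e, g}  B3 = {e, g, h}  B4 = {c, g, i}  B5 = {f, g, i}  B6 = {a, c, i}  B7 = {b, c, g}
Tree: B1–B2, B1–B3, B1–B4, B1–B5, B4–B6, B4–B7
Every bag has size at most 3, so the width is 3 − 1 = 2 and tw(G) ≤ 2. On the other hand G contains the 3-clique {d, e, g}. A clique must lie in a single bag of any decomposition, so no decomposition can have width below 2. Combining the bounds, tw(G) = 2.

2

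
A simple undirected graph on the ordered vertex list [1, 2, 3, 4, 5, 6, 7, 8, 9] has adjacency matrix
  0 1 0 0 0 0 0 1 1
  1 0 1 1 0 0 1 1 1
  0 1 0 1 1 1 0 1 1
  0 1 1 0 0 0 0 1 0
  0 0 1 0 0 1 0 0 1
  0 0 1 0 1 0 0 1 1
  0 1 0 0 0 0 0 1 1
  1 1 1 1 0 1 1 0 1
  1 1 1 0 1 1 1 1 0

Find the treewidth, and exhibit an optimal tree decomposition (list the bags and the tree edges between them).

The largest bag has 4 vertices, giving width 3; this decomposition certifies tw(G) ≤ 3. On the other hand G contains the 4-clique {1, 2, 8, 9}. A clique must lie in a single bag of any decomposition, so no decomposition can have width below 3. Therefore the treewidth is 3.

Treewidth 3.
Bags: B1 = {2, 3, 8, 9}  B2 = {3, 6, 8, 9}  B3 = {1, 2, 8, 9}  B4 = {2, 7, 8, 9}  B5 = {3, 5, 6, 9}  B6 = {2, 3, 4, 8}
Tree: B1–B2, B1–B3, B1–B4, B2–B5, B1–B6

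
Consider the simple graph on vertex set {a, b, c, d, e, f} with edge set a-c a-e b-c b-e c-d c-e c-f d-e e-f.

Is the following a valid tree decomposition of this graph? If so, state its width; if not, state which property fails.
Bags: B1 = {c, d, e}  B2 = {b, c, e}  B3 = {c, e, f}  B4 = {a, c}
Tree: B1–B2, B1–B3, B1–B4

A tree decomposition must satisfy three properties: every vertex lies in some bag; for every edge, both endpoints lie together in some bag; and for every vertex, the bags containing it form a connected subtree. Here edge (e,a) lies in no bag, so the decomposition is invalid.

No — edge (e,a) lies in no bag.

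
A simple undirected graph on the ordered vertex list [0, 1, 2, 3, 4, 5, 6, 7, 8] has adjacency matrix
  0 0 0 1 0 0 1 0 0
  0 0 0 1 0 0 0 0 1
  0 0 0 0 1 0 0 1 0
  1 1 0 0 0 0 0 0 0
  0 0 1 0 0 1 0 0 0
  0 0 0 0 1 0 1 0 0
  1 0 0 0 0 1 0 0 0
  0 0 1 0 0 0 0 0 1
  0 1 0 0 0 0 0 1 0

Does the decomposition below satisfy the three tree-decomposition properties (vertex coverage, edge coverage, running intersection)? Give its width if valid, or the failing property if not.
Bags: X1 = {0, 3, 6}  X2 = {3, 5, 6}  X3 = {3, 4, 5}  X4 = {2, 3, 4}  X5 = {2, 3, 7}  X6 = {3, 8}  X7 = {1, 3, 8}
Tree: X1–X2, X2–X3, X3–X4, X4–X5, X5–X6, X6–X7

No — edge (7,8) lies in no bag.

A tree decomposition must satisfy three properties: every vertex lies in some bag; for every edge, both endpoints lie together in some bag; and for every vertex, the bags containing it form a connected subtree. Here edge (7,8) lies in no bag, so the decomposition is invalid.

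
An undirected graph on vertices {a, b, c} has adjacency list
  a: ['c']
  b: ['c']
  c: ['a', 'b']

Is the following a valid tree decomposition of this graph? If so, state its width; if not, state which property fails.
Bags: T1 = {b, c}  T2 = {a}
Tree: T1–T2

No — edge (c,a) lies in no bag.

A tree decomposition must satisfy three properties: every vertex lies in some bag; for every edge, both endpoints lie together in some bag; and for every vertex, the bags containing it form a connected subtree. Here edge (c,a) lies in no bag, so the decomposition is invalid.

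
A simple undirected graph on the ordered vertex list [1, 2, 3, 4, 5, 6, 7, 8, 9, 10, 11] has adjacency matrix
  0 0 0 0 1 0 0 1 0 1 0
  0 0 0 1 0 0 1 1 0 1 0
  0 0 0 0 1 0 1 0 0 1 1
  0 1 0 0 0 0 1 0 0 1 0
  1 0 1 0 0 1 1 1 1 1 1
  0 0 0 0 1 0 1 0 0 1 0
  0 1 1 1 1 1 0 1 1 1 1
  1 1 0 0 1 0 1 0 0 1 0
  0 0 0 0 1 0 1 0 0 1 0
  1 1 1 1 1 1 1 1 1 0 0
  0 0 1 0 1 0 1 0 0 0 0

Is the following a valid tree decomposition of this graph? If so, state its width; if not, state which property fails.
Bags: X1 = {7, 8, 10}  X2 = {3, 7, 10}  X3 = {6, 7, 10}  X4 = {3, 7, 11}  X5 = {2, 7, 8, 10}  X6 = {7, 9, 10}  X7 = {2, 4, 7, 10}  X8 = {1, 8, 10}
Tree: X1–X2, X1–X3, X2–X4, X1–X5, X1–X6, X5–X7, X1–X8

A tree decomposition must satisfy three properties: every vertex lies in some bag; for every edge, both endpoints lie together in some bag; and for every vertex, the bags containing it form a connected subtree. Here vertex 5 appears in no bag, so the decomposition is invalid.

No — vertex 5 appears in no bag.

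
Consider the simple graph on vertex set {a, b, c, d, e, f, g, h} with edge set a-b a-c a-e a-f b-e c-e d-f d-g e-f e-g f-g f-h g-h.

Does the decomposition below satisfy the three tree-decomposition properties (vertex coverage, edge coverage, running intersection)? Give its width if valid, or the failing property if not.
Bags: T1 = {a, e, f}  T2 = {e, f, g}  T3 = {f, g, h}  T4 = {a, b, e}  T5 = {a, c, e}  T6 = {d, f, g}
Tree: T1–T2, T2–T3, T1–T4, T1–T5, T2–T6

Vertex coverage: the bags together contain {a, b, c, d, e, f, g, h}, the full vertex set. Edge coverage: each edge of G has both endpoints in at least one bag. Running intersection: for every vertex, the bags containing it form a connected subtree. All three properties hold, so this is a valid tree decomposition of width max|bag| − 1 = 2, and hence tw(G) ≤ 2.

Yes; width 2.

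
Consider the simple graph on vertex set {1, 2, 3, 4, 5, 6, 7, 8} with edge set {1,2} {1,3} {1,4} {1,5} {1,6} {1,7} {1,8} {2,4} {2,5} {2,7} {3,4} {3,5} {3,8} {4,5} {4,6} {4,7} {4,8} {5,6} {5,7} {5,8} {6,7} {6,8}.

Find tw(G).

4

A width-4 tree decomposition is:
Bags: B1 = {1, 4, 5, 6, 7}  B2 = {1, 2, 4, 5, 7}  B3 = {1, 4, 5, 6, 8}  B4 = {1, 3, 4, 5, 8}
Tree: B1–B2, B1–B3, B3–B4
Each bag holds 5 vertices, so the decomposition has width 4, which upper-bounds the treewidth. Conversely, {1, 2, 4, 5, 7} is a clique of size 5, and the vertices of any clique must share a bag in every tree decomposition; so some bag has ≥ 5 vertices and tw(G) ≥ 4. Therefore the treewidth is 4.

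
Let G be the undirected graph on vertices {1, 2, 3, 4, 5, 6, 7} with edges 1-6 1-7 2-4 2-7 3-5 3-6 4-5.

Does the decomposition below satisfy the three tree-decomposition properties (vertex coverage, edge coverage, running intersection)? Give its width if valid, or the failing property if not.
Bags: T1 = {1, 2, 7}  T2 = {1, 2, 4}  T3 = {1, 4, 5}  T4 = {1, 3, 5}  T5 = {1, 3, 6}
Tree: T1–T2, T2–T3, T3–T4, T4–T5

Yes; width 2.

Every vertex of G appears in some bag (union = {1, 2, 3, 4, 5, 6, 7}); every edge is covered by a bag; and for each vertex v the set of bags containing v is connected in the bag tree. The decomposition is therefore valid. The largest bag has 3 vertices, so the width is 2.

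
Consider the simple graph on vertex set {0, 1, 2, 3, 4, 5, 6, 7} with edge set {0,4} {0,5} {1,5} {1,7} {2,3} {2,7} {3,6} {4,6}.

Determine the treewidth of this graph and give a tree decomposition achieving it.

Treewidth 2.
One such decomposition:
Bags: B1 = {1, 5, 7}  B2 = {0, 5, 7}  B3 = {0, 4, 7}  B4 = {4, 6, 7}  B5 = {3, 6, 7}  B6 = {2, 3, 7}
Tree: B1–B2, B2–B3, B3–B4, B4–B5, B5–B6

Every bag has size at most 3, so the width is 3 − 1 = 2 and tw(G) ≤ 2. Since 7–1–5–0–4–6–3–2–7 is a cycle in G, G is not acyclic. Forests are exactly the graphs of treewidth ≤ 1, so tw(G) ≥ 2. Therefore the treewidth is 2.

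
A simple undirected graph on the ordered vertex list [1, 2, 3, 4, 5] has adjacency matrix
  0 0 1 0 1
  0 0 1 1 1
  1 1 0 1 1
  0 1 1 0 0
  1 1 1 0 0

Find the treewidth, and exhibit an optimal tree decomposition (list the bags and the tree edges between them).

Each bag holds 3 vertices, so the decomposition has width 2, which upper-bounds the treewidth. On the other hand G contains the 3-clique {1, 3, 5}. A clique must lie in a single bag of any decomposition, so no decomposition can have width below 2. The upper and lower bounds meet at 2, so that is the treewidth.

Treewidth 2.
One such decomposition:
Bags: B1 = {2, 3, 5}  B2 = {2, 3, 4}  B3 = {1, 3, 5}
Tree: B1–B2, B1–B3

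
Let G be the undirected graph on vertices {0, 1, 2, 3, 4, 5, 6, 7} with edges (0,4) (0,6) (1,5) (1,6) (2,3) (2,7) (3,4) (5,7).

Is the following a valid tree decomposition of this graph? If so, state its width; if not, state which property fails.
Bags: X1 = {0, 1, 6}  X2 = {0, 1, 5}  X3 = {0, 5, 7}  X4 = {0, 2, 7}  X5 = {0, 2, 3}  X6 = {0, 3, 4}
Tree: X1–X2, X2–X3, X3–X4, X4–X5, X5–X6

Yes; width 2.

Every vertex of G appears in some bag (union = {0, 1, 2, 3, 4, 5, 6, 7}); every edge is covered by a bag; and for each vertex v the set of bags containing v is connected in the bag tree. The decomposition is therefore valid. The largest bag has 3 vertices, so the width is 2.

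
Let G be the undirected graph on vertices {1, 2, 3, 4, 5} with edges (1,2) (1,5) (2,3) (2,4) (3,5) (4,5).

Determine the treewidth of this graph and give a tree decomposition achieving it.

Every bag has size at most 3, so the width is 3 − 1 = 2 and tw(G) ≤ 2. For the lower bound, G contains the cycle 2–3–5–4–2, so G is not a forest; only forests have treewidth ≤ 1, hence tw(G) ≥ 2. Hence tw(G) = 2 exactly.

Treewidth 2.
One optimal decomposition is:
Bags: B1 = {2, 3, 5}  B2 = {2, 4, 5}  B3 = {1, 2, 5}
Tree: B1–B2, B2–B3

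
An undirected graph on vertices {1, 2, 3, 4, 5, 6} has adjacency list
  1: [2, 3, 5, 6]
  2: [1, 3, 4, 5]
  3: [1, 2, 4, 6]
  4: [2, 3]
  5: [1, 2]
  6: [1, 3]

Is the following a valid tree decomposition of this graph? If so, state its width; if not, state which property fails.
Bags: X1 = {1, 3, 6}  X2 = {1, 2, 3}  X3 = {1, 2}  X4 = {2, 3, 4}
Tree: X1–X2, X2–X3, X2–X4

No — vertex 5 appears in no bag.

A tree decomposition must satisfy three properties: every vertex lies in some bag; for every edge, both endpoints lie together in some bag; and for every vertex, the bags containing it form a connected subtree. Here vertex 5 appears in no bag, so the decomposition is invalid.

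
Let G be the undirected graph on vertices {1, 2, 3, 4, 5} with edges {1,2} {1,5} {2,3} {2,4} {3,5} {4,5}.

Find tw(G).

A width-2 tree decomposition is:
Bags: B1 = {1, 2, 5}  B2 = {2, 4, 5}  B3 = {2, 3, 5}
Tree: B1–B2, B2–B3
Every bag has size at most 3, so the width is 3 − 1 = 2 and tw(G) ≤ 2. For the lower bound, G contains the cycle 1–5–4–2–1, so G is not a forest; only forests have treewidth ≤ 1, hence tw(G) ≥ 2. The upper and lower bounds meet at 2, so that is the treewidth.

2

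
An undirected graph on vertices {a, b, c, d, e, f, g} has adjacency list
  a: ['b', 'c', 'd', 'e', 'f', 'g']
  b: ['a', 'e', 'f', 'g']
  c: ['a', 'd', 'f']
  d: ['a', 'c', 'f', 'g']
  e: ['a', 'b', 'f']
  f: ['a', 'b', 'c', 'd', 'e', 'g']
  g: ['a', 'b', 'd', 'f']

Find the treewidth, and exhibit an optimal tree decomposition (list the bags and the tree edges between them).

Every bag has size at most 4, so the width is 4 − 1 = 3 and tw(G) ≤ 3. Conversely, {a, d, f, g} is a clique of size 4, and the vertices of any clique must share a bag in every tree decomposition; so some bag has ≥ 4 vertices and tw(G) ≥ 3. Hence tw(G) = 3 exactly.

Treewidth 3.
One optimal decomposition is:
Bags: B1 = {a, c, d, f}  B2 = {a, d, f, g}  B3 = {a, b, f, g}  B4 = {a, b, e, f}
Tree: B1–B2, B2–B3, B3–B4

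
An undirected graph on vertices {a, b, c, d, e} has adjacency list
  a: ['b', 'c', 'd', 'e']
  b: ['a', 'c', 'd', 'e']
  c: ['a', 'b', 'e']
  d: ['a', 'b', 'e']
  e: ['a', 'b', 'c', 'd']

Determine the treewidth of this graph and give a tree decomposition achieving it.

Treewidth 3.
One optimal decomposition is:
Bags: B1 = {a, b, d, e}  B2 = {a, b, c, e}
Tree: B1–B2

The largest bag has 4 vertices, giving width 3; this decomposition certifies tw(G) ≤ 3. On the other hand G contains the 4-clique {a, b, d, e}. A clique must lie in a single bag of any decomposition, so no decomposition can have width below 3. Hence tw(G) = 3 exactly.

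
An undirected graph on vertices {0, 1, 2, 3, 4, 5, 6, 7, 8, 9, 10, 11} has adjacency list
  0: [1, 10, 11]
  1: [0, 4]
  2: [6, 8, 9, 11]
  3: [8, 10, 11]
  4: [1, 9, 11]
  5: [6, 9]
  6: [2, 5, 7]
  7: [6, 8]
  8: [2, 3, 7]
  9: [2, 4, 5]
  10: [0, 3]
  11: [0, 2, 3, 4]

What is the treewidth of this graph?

3

A width-3 tree decomposition is:
Bags: B1 = {0, 1, 4, 10}  B2 = {0, 4, 10, 11}  B3 = {3, 4, 10, 11}  B4 = {3, 4, 9, 11}  B5 = {2, 3, 9, 11}  B6 = {2, 3, 8, 9}  B7 = {2, 5, 8, 9}  B8 = {2, 5, 6, 8}  B9 = {5, 6, 7, 8}
Tree: B1–B2, B2–B3, B3–B4, B4–B5, B5–B6, B6–B7, B7–B8, B8–B9
The largest bag has 4 vertices, giving width 3; this decomposition certifies tw(G) ≤ 3. For the lower bound: the 4 vertex sets {0,1,10}, {4}, {11}, {2,3,8,9} are disjoint, each induces a connected subgraph, and every pair is joined by at least one edge of G. Contracting each set to a single vertex therefore yields K_{4} as a minor, and since treewidth is minor-monotone, tw(G) ≥ tw(K_{4}) = 3. The upper and lower bounds meet at 3, so that is the treewidth.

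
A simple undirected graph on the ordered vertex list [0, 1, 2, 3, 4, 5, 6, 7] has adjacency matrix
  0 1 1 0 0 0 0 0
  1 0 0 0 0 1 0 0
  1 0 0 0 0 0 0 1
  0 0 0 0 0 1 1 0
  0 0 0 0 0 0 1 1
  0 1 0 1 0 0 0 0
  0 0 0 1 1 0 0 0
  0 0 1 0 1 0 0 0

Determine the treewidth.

2

A width-2 tree decomposition is:
Bags: B1 = {4, 6, 7}  B2 = {3, 6, 7}  B3 = {3, 5, 7}  B4 = {1, 5, 7}  B5 = {0, 1, 7}  B6 = {0, 2, 7}
Tree: B1–B2, B2–B3, B3–B4, B4–B5, B5–B6
Each bag holds 3 vertices, so the decomposition has width 2, which upper-bounds the treewidth. Since 7–4–6–3–5–1–0–2–7 is a cycle in G, G is not acyclic. Forests are exactly the graphs of treewidth ≤ 1, so tw(G) ≥ 2. The upper and lower bounds meet at 2, so that is the treewidth.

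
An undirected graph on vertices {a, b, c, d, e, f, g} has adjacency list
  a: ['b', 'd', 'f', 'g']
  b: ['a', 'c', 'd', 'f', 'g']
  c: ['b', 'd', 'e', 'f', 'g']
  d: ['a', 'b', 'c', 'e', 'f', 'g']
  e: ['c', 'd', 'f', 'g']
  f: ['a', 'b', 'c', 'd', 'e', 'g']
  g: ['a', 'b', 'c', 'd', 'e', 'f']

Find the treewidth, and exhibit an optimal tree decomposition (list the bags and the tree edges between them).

Every bag has size at most 5, so the width is 5 − 1 = 4 and tw(G) ≤ 4. For the lower bound, the 5 vertices {c, d, e, f, g} are pairwise adjacent, and any tree decomposition puts a clique entirely inside one bag — forcing width ≥ 4. Hence tw(G) = 4 exactly.

Treewidth 4.
Bags: B1 = {b, c, d, f, g}  B2 = {c, d, e, f, g}  B3 = {a, b, d, f, g}
Tree: B1–B2, B1–B3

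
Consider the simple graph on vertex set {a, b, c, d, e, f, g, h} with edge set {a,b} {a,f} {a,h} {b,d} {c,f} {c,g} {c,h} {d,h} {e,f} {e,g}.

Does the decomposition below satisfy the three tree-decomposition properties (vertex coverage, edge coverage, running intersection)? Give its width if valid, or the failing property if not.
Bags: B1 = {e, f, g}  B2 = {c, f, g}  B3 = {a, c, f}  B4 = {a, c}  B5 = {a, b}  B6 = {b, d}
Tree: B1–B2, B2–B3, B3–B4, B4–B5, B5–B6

A tree decomposition must satisfy three properties: every vertex lies in some bag; for every edge, both endpoints lie together in some bag; and for every vertex, the bags containing it form a connected subtree. Here vertex h appears in no bag, so the decomposition is invalid.

No — vertex h appears in no bag.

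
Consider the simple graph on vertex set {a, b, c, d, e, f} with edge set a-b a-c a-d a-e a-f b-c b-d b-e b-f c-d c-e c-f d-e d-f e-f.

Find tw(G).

A width-5 tree decomposition is:
Bags: B1 = {a, b, c, d, e, f}
Tree: (single bag)
A single bag containing all 6 vertices is trivially a valid decomposition of width 5. On the other hand G contains the 6-clique {a, b, c, d, e, f}. A clique must lie in a single bag of any decomposition, so no decomposition can have width below 5. Therefore the treewidth is 5.

5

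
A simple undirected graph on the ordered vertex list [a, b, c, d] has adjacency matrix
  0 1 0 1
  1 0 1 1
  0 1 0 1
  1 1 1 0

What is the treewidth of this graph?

A width-2 tree decomposition is:
Bags: B1 = {b, c, d}  B2 = {a, b, d}
Tree: B1–B2
Each bag holds 3 vertices, so the decomposition has width 2, which upper-bounds the treewidth. For the lower bound, the 3 vertices {b, c, d} are pairwise adjacent, and any tree decomposition puts a clique entirely inside one bag — forcing width ≥ 2. Combining the bounds, tw(G) = 2.

2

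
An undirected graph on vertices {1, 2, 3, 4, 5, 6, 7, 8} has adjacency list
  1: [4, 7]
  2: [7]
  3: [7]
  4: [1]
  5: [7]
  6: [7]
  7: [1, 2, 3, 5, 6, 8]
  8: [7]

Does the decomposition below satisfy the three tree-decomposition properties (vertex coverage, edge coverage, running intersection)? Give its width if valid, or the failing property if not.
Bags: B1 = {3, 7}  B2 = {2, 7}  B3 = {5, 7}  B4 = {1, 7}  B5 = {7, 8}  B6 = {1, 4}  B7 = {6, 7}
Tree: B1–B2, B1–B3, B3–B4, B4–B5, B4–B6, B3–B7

Yes; width 1.

Vertex coverage: the bags together contain {1, 2, 3, 4, 5, 6, 7, 8}, the full vertex set. Edge coverage: each edge of G has both endpoints in at least one bag. Running intersection: for every vertex, the bags containing it form a connected subtree. All three properties hold, so this is a valid tree decomposition of width max|bag| − 1 = 1, and hence tw(G) ≤ 1.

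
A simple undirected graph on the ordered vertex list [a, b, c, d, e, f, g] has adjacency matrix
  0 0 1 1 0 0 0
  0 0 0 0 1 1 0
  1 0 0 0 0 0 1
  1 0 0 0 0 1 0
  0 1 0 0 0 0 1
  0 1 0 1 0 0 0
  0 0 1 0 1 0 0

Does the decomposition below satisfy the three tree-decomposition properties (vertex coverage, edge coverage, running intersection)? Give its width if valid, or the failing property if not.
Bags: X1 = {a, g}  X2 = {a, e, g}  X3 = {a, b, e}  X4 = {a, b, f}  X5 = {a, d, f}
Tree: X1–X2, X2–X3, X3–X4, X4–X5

No — vertex c appears in no bag.

A tree decomposition must satisfy three properties: every vertex lies in some bag; for every edge, both endpoints lie together in some bag; and for every vertex, the bags containing it form a connected subtree. Here vertex c appears in no bag, so the decomposition is invalid.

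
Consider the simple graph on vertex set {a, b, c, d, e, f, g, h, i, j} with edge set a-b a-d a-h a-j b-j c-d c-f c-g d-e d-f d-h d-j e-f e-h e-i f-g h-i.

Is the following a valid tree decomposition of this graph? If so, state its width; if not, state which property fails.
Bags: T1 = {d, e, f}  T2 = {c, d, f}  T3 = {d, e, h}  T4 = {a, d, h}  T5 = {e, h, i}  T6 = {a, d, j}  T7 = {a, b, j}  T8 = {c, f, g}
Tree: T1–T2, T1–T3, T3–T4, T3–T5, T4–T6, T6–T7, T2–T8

Vertex coverage: the bags together contain {a, b, c, d, e, f, g, h, i, j}, the full vertex set. Edge coverage: each edge of G has both endpoints in at least one bag. Running intersection: for every vertex, the bags containing it form a connected subtree. All three properties hold, so this is a valid tree decomposition of width max|bag| − 1 = 2, and hence tw(G) ≤ 2.

Yes; width 2.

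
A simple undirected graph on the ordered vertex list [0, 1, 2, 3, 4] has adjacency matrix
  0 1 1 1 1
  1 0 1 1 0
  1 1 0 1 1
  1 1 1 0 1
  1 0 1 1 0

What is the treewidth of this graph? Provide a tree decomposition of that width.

Treewidth 3.
One such decomposition:
Bags: B1 = {0, 2, 3, 4}  B2 = {0, 1, 2, 3}
Tree: B1–B2

The largest bag has 4 vertices, giving width 3; this decomposition certifies tw(G) ≤ 3. On the other hand G contains the 4-clique {0, 1, 2, 3}. A clique must lie in a single bag of any decomposition, so no decomposition can have width below 3. Hence tw(G) = 3 exactly.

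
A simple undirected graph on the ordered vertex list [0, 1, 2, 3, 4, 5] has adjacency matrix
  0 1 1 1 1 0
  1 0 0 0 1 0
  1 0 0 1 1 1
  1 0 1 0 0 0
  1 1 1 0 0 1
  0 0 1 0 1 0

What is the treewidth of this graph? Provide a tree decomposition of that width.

The largest bag has 3 vertices, giving width 2; this decomposition certifies tw(G) ≤ 2. On the other hand G contains the 3-clique {0, 1, 4}. A clique must lie in a single bag of any decomposition, so no decomposition can have width below 2. Combining the bounds, tw(G) = 2.

Treewidth 2.
One such decomposition:
Bags: B1 = {0, 1, 4}  B2 = {0, 2, 4}  B3 = {2, 4, 5}  B4 = {0, 2, 3}
Tree: B1–B2, B2–B3, B2–B4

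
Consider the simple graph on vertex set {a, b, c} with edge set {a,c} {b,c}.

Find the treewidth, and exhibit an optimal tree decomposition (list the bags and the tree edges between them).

Each bag holds 2 vertices, so the decomposition has width 1, which upper-bounds the treewidth. Since G has at least one edge (e.g. b–c), it is not an edgeless graph, so tw(G) ≥ 1. Hence tw(G) = 1 exactly.

Treewidth 1.
Bags: B1 = {b, c}  B2 = {a, c}
Tree: B1–B2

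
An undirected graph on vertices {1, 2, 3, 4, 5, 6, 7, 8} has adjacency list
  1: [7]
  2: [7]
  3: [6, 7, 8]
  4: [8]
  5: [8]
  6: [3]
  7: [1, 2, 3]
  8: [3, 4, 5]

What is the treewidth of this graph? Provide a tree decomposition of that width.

Treewidth 1.
One optimal decomposition is:
Bags: B1 = {3, 7}  B2 = {3, 8}  B3 = {1, 7}  B4 = {2, 7}  B5 = {3, 6}  B6 = {5, 8}  B7 = {4, 8}
Tree: B1–B2, B1–B3, B1–B4, B1–B5, B2–B6, B2–B7

Every bag has size at most 2, so the width is 2 − 1 = 1 and tw(G) ≤ 1. Any graph with an edge has treewidth ≥ 1, and G has the edge 3–7. Therefore the treewidth is 1.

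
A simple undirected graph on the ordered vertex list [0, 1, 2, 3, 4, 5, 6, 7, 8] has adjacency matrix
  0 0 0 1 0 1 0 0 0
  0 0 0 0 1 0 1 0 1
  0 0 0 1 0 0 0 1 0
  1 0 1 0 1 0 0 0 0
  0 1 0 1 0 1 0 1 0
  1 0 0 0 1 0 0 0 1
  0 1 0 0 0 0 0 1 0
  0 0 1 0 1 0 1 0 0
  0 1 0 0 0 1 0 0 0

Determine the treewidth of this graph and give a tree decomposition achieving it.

Treewidth 3.
One such decomposition:
Bags: B1 = {1, 5, 6, 8}  B2 = {1, 4, 5, 6}  B3 = {4, 5, 6, 7}  B4 = {0, 4, 5, 7}  B5 = {0, 3, 4, 7}  B6 = {0, 2, 3, 7}
Tree: B1–B2, B2–B3, B3–B4, B4–B5, B5–B6

Every bag has size at most 4, so the width is 4 − 1 = 3 and tw(G) ≤ 3. For the lower bound: the 4 vertex sets {1,6,8}, {5}, {4}, {0,2,3,7} are disjoint, each induces a connected subgraph, and every pair is joined by at least one edge of G. Contracting each set to a single vertex therefore yields K_{4} as a minor, and since treewidth is minor-monotone, tw(G) ≥ tw(K_{4}) = 3. Hence tw(G) = 3 exactly.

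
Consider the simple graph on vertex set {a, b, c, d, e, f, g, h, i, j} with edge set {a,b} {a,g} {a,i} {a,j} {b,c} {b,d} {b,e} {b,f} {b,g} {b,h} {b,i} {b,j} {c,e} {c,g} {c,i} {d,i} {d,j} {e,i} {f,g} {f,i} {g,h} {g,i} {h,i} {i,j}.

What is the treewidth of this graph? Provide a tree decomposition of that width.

Treewidth 3.
Bags: B1 = {b, f, g, i}  B2 = {b, g, h, i}  B3 = {a, b, g, i}  B4 = {b, c, g, i}  B5 = {a, b, i, j}  B6 = {b, c, e, i}  B7 = {b, d, i, j}
Tree: B1–B2, B2–B3, B1–B4, B3–B5, B4–B6, B5–B7

Every bag has size at most 4, so the width is 4 − 1 = 3 and tw(G) ≤ 3. For the lower bound, the 4 vertices {b, d, i, j} are pairwise adjacent, and any tree decomposition puts a clique entirely inside one bag — forcing width ≥ 3. Combining the bounds, tw(G) = 3.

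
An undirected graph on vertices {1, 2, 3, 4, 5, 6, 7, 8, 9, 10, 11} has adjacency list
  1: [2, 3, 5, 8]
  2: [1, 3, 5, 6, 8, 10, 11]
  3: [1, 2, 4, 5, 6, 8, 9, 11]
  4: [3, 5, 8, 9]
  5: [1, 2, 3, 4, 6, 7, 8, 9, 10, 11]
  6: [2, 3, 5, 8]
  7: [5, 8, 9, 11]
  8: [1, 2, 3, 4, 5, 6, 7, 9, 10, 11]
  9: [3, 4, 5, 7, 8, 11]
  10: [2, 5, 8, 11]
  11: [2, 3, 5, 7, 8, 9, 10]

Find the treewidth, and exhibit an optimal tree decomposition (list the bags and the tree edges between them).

The largest bag has 5 vertices, giving width 4; this decomposition certifies tw(G) ≤ 4. For the lower bound, the 5 vertices {2, 5, 8, 10, 11} are pairwise adjacent, and any tree decomposition puts a clique entirely inside one bag — forcing width ≥ 4. The upper and lower bounds meet at 4, so that is the treewidth.

Treewidth 4.
Bags: B1 = {2, 3, 5, 8, 11}  B2 = {3, 5, 8, 9, 11}  B3 = {1, 2, 3, 5, 8}  B4 = {2, 3, 5, 6, 8}  B5 = {3, 4, 5, 8, 9}  B6 = {2, 5, 8, 10, 11}  B7 = {5, 7, 8, 9, 11}
Tree: B1–B2, B1–B3, B1–B4, B2–B5, B1–B6, B2–B7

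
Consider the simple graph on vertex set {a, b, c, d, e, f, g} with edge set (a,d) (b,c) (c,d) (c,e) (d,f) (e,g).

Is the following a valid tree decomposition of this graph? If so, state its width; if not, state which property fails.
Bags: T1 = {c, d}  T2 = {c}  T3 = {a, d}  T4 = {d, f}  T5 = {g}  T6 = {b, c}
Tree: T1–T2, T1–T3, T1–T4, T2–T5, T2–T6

No — vertex e appears in no bag.

A tree decomposition must satisfy three properties: every vertex lies in some bag; for every edge, both endpoints lie together in some bag; and for every vertex, the bags containing it form a connected subtree. Here vertex e appears in no bag, so the decomposition is invalid.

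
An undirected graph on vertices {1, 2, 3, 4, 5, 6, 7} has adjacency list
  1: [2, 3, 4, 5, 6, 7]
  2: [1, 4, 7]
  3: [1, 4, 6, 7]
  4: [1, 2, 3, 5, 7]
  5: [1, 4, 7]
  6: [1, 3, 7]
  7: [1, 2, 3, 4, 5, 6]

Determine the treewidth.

A width-3 tree decomposition is:
Bags: B1 = {1, 2, 4, 7}  B2 = {1, 3, 4, 7}  B3 = {1, 3, 6, 7}  B4 = {1, 4, 5, 7}
Tree: B1–B2, B2–B3, B1–B4
The largest bag has 4 vertices, giving width 3; this decomposition certifies tw(G) ≤ 3. Conversely, {1, 2, 4, 7} is a clique of size 4, and the vertices of any clique must share a bag in every tree decomposition; so some bag has ≥ 4 vertices and tw(G) ≥ 3. Therefore the treewidth is 3.

3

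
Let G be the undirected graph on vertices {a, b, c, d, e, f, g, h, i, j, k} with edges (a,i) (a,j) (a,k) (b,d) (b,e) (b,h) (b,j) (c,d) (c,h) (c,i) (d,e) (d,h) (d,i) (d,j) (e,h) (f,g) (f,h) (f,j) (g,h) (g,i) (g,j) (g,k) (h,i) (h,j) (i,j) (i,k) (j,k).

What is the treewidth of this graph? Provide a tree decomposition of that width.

Each bag holds 4 vertices, so the decomposition has width 3, which upper-bounds the treewidth. For the lower bound, the 4 vertices {c, d, h, i} are pairwise adjacent, and any tree decomposition puts a clique entirely inside one bag — forcing width ≥ 3. Combining the bounds, tw(G) = 3.

Treewidth 3.
One optimal decomposition is:
Bags: B1 = {b, d, h, j}  B2 = {d, h, i, j}  B3 = {g, h, i, j}  B4 = {g, i, j, k}  B5 = {f, g, h, j}  B6 = {b, d, e, h}  B7 = {a, i, j, k}  B8 = {c, d, h, i}
Tree: B1–B2, B2–B3, B3–B4, B3–B5, B1–B6, B4–B7, B2–B8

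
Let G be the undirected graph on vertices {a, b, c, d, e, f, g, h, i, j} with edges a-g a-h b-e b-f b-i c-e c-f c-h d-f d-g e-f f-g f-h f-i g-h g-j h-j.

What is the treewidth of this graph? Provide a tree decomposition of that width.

The largest bag has 3 vertices, giving width 2; this decomposition certifies tw(G) ≤ 2. On the other hand G contains the 3-clique {a, g, h}. A clique must lie in a single bag of any decomposition, so no decomposition can have width below 2. Combining the bounds, tw(G) = 2.

Treewidth 2.
One such decomposition:
Bags: B1 = {f, g, h}  B2 = {c, f, h}  B3 = {g, h, j}  B4 = {c, e, f}  B5 = {d, f, g}  B6 = {a, g, h}  B7 = {b, e, f}  B8 = {b, f, i}
Tree: B1–B2, B1–B3, B2–B4, B1–B5, B3–B6, B4–B7, B7–B8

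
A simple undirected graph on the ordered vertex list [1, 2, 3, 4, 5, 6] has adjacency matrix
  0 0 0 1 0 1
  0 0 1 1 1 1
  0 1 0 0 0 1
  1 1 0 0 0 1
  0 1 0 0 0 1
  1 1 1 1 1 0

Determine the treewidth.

A width-2 tree decomposition is:
Bags: B1 = {2, 4, 6}  B2 = {2, 3, 6}  B3 = {2, 5, 6}  B4 = {1, 4, 6}
Tree: B1–B2, B2–B3, B1–B4
The largest bag has 3 vertices, giving width 2; this decomposition certifies tw(G) ≤ 2. For the lower bound, the 3 vertices {1, 4, 6} are pairwise adjacent, and any tree decomposition puts a clique entirely inside one bag — forcing width ≥ 2. The upper and lower bounds meet at 2, so that is the treewidth.

2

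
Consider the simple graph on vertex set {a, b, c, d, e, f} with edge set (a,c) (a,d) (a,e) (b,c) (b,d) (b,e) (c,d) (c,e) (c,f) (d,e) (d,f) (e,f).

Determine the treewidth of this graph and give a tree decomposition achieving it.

Each bag holds 4 vertices, so the decomposition has width 3, which upper-bounds the treewidth. For the lower bound, the 4 vertices {a, c, d, e} are pairwise adjacent, and any tree decomposition puts a clique entirely inside one bag — forcing width ≥ 3. Hence tw(G) = 3 exactly.

Treewidth 3.
One optimal decomposition is:
Bags: B1 = {a, c, d, e}  B2 = {c, d, e, f}  B3 = {b, c, d, e}
Tree: B1–B2, B2–B3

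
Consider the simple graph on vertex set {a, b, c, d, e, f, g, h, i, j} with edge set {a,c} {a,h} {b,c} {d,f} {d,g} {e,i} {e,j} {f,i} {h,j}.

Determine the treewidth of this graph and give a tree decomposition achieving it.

Each bag holds 2 vertices, so the decomposition has width 1, which upper-bounds the treewidth. Any graph with an edge has treewidth ≥ 1, and G has the edge g–d. Hence tw(G) = 1 exactly.

Treewidth 1.
One such decomposition:
Bags: B1 = {d, g}  B2 = {d, f}  B3 = {f, i}  B4 = {e, i}  B5 = {e, j}  B6 = {h, j}  B7 = {a, h}  B8 = {a, c}  B9 = {b, c}
Tree: B1–B2, B2–B3, B3–B4, B4–B5, B5–B6, B6–B7, B7–B8, B8–B9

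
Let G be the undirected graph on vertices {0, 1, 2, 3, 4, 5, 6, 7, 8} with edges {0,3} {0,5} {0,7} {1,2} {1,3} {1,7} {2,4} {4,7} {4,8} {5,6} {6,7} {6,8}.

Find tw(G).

3

A width-3 tree decomposition is:
Bags: B1 = {4, 5, 6, 8}  B2 = {4, 5, 6, 7}  B3 = {0, 4, 5, 7}  B4 = {0, 2, 4, 7}  B5 = {0, 1, 2, 7}  B6 = {0, 1, 2, 3}
Tree: B1–B2, B2–B3, B3–B4, B4–B5, B5–B6
The largest bag has 4 vertices, giving width 3; this decomposition certifies tw(G) ≤ 3. For the lower bound: the 4 vertex sets {5,6,8}, {4}, {7}, {0,1,2,3} are disjoint, each induces a connected subgraph, and every pair is joined by at least one edge of G. Contracting each set to a single vertex therefore yields K_{4} as a minor, and since treewidth is minor-monotone, tw(G) ≥ tw(K_{4}) = 3. Combining the bounds, tw(G) = 3.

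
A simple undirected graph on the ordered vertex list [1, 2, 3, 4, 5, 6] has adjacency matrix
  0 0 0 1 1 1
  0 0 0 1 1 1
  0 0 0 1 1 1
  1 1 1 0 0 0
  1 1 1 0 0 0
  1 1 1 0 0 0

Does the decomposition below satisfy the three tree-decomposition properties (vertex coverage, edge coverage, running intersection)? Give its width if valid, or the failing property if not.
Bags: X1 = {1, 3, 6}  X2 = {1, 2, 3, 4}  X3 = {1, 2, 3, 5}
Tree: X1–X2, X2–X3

No — edge (2,6) lies in no bag.

A tree decomposition must satisfy three properties: every vertex lies in some bag; for every edge, both endpoints lie together in some bag; and for every vertex, the bags containing it form a connected subtree. Here edge (2,6) lies in no bag, so the decomposition is invalid.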